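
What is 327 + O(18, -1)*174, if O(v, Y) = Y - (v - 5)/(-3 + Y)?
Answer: 1437/2 ≈ 718.50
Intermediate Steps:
O(v, Y) = Y - (-5 + v)/(-3 + Y)
327 + O(18, -1)*174 = 327 + ((5 + (-1)² - 1*18 - 3*(-1))/(-3 - 1))*174 = 327 + ((5 + 1 - 18 + 3)/(-4))*174 = 327 - ¼*(-9)*174 = 327 + (9/4)*174 = 327 + 783/2 = 1437/2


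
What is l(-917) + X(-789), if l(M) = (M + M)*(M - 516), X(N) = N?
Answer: 2627333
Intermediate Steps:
l(M) = 2*M*(-516 + M) (l(M) = (2*M)*(-516 + M) = 2*M*(-516 + M))
l(-917) + X(-789) = 2*(-917)*(-516 - 917) - 789 = 2*(-917)*(-1433) - 789 = 2628122 - 789 = 2627333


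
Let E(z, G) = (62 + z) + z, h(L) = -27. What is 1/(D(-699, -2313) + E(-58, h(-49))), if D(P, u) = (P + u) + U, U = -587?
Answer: -1/3653 ≈ -0.00027375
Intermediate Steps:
D(P, u) = -587 + P + u (D(P, u) = (P + u) - 587 = -587 + P + u)
E(z, G) = 62 + 2*z
1/(D(-699, -2313) + E(-58, h(-49))) = 1/((-587 - 699 - 2313) + (62 + 2*(-58))) = 1/(-3599 + (62 - 116)) = 1/(-3599 - 54) = 1/(-3653) = -1/3653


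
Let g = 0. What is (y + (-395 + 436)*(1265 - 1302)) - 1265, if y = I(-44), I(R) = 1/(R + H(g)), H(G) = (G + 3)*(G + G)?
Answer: -122409/44 ≈ -2782.0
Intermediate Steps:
H(G) = 2*G*(3 + G) (H(G) = (3 + G)*(2*G) = 2*G*(3 + G))
I(R) = 1/R (I(R) = 1/(R + 2*0*(3 + 0)) = 1/(R + 2*0*3) = 1/(R + 0) = 1/R)
y = -1/44 (y = 1/(-44) = -1/44 ≈ -0.022727)
(y + (-395 + 436)*(1265 - 1302)) - 1265 = (-1/44 + (-395 + 436)*(1265 - 1302)) - 1265 = (-1/44 + 41*(-37)) - 1265 = (-1/44 - 1517) - 1265 = -66749/44 - 1265 = -122409/44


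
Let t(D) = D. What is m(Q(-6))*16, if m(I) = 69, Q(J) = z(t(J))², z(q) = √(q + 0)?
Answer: 1104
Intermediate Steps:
z(q) = √q
Q(J) = J (Q(J) = (√J)² = J)
m(Q(-6))*16 = 69*16 = 1104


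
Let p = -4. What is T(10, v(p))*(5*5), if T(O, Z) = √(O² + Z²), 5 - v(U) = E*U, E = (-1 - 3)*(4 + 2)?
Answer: 425*√29 ≈ 2288.7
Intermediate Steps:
E = -24 (E = -4*6 = -24)
v(U) = 5 + 24*U (v(U) = 5 - (-24)*U = 5 + 24*U)
T(10, v(p))*(5*5) = √(10² + (5 + 24*(-4))²)*(5*5) = √(100 + (5 - 96)²)*25 = √(100 + (-91)²)*25 = √(100 + 8281)*25 = √8381*25 = (17*√29)*25 = 425*√29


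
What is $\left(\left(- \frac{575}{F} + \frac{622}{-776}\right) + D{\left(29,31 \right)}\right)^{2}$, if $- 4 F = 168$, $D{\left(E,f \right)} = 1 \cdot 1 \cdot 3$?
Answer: $\frac{16760668369}{66389904} \approx 252.46$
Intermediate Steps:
$D{\left(E,f \right)} = 3$ ($D{\left(E,f \right)} = 1 \cdot 3 = 3$)
$F = -42$ ($F = \left(- \frac{1}{4}\right) 168 = -42$)
$\left(\left(- \frac{575}{F} + \frac{622}{-776}\right) + D{\left(29,31 \right)}\right)^{2} = \left(\left(- \frac{575}{-42} + \frac{622}{-776}\right) + 3\right)^{2} = \left(\left(\left(-575\right) \left(- \frac{1}{42}\right) + 622 \left(- \frac{1}{776}\right)\right) + 3\right)^{2} = \left(\left(\frac{575}{42} - \frac{311}{388}\right) + 3\right)^{2} = \left(\frac{105019}{8148} + 3\right)^{2} = \left(\frac{129463}{8148}\right)^{2} = \frac{16760668369}{66389904}$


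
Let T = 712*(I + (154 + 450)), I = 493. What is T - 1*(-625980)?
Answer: 1407044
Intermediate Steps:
T = 781064 (T = 712*(493 + (154 + 450)) = 712*(493 + 604) = 712*1097 = 781064)
T - 1*(-625980) = 781064 - 1*(-625980) = 781064 + 625980 = 1407044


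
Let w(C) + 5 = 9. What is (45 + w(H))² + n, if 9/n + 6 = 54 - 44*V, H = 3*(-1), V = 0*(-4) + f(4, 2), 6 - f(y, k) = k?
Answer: 307319/128 ≈ 2400.9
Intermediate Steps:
f(y, k) = 6 - k
V = 4 (V = 0*(-4) + (6 - 1*2) = 0 + (6 - 2) = 0 + 4 = 4)
H = -3
w(C) = 4 (w(C) = -5 + 9 = 4)
n = -9/128 (n = 9/(-6 + (54 - 44*4)) = 9/(-6 + (54 - 176)) = 9/(-6 - 122) = 9/(-128) = 9*(-1/128) = -9/128 ≈ -0.070313)
(45 + w(H))² + n = (45 + 4)² - 9/128 = 49² - 9/128 = 2401 - 9/128 = 307319/128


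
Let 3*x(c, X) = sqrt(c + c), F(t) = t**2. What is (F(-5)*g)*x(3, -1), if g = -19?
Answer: -475*sqrt(6)/3 ≈ -387.84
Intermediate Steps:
x(c, X) = sqrt(2)*sqrt(c)/3 (x(c, X) = sqrt(c + c)/3 = sqrt(2*c)/3 = (sqrt(2)*sqrt(c))/3 = sqrt(2)*sqrt(c)/3)
(F(-5)*g)*x(3, -1) = ((-5)**2*(-19))*(sqrt(2)*sqrt(3)/3) = (25*(-19))*(sqrt(6)/3) = -475*sqrt(6)/3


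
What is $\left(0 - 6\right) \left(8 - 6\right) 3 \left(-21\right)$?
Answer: $756$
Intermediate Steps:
$\left(0 - 6\right) \left(8 - 6\right) 3 \left(-21\right) = \left(-6\right) 2 \cdot 3 \left(-21\right) = \left(-12\right) 3 \left(-21\right) = \left(-36\right) \left(-21\right) = 756$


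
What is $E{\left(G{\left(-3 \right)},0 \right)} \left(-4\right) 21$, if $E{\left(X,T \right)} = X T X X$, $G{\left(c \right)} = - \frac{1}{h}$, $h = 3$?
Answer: $0$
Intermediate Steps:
$G{\left(c \right)} = - \frac{1}{3}$
$E{\left(X,T \right)} = T X^{3}$ ($E{\left(X,T \right)} = T X^{2} X = T X^{3}$)
$E{\left(G{\left(-3 \right)},0 \right)} \left(-4\right) 21 = 0 \left(- \frac{1}{3}\right)^{3} \left(-4\right) 21 = 0 \left(- \frac{1}{27}\right) \left(-4\right) 21 = 0 \left(-4\right) 21 = 0 \cdot 21 = 0$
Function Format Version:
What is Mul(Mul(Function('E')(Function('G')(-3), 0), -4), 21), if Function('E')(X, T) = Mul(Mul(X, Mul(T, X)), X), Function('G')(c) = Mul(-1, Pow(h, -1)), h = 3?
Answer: 0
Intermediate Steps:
Function('G')(c) = Rational(-1, 3) (Function('G')(c) = Mul(-1, Pow(3, -1)) = Mul(-1, Rational(1, 3)) = Rational(-1, 3))
Function('E')(X, T) = Mul(T, Pow(X, 3)) (Function('E')(X, T) = Mul(Mul(T, Pow(X, 2)), X) = Mul(T, Pow(X, 3)))
Mul(Mul(Function('E')(Function('G')(-3), 0), -4), 21) = Mul(Mul(Mul(0, Pow(Rational(-1, 3), 3)), -4), 21) = Mul(Mul(Mul(0, Rational(-1, 27)), -4), 21) = Mul(Mul(0, -4), 21) = Mul(0, 21) = 0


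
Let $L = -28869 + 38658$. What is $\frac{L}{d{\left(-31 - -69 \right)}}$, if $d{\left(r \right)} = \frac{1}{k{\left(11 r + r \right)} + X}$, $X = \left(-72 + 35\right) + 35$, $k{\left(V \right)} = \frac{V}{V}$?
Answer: $-9789$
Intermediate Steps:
$k{\left(V \right)} = 1$
$X = -2$ ($X = -37 + 35 = -2$)
$L = 9789$
$d{\left(r \right)} = -1$ ($d{\left(r \right)} = \frac{1}{1 - 2} = \frac{1}{-1} = -1$)
$\frac{L}{d{\left(-31 - -69 \right)}} = \frac{9789}{-1} = 9789 \left(-1\right) = -9789$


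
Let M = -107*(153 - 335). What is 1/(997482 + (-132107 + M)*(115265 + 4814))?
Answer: -1/13523860525 ≈ -7.3943e-11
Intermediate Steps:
M = 19474 (M = -107*(-182) = 19474)
1/(997482 + (-132107 + M)*(115265 + 4814)) = 1/(997482 + (-132107 + 19474)*(115265 + 4814)) = 1/(997482 - 112633*120079) = 1/(997482 - 13524858007) = 1/(-13523860525) = -1/13523860525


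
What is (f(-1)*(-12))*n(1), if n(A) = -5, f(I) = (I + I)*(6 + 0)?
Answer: -720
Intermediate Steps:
f(I) = 12*I (f(I) = (2*I)*6 = 12*I)
(f(-1)*(-12))*n(1) = ((12*(-1))*(-12))*(-5) = -12*(-12)*(-5) = 144*(-5) = -720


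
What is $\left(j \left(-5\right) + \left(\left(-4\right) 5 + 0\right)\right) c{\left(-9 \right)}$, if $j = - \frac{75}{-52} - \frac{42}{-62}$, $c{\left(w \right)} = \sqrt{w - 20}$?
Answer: $- \frac{49325 i \sqrt{29}}{1612} \approx - 164.78 i$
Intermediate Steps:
$c{\left(w \right)} = \sqrt{-20 + w}$
$j = \frac{3417}{1612}$ ($j = \left(-75\right) \left(- \frac{1}{52}\right) - - \frac{21}{31} = \frac{75}{52} + \frac{21}{31} = \frac{3417}{1612} \approx 2.1197$)
$\left(j \left(-5\right) + \left(\left(-4\right) 5 + 0\right)\right) c{\left(-9 \right)} = \left(\frac{3417}{1612} \left(-5\right) + \left(\left(-4\right) 5 + 0\right)\right) \sqrt{-20 - 9} = \left(- \frac{17085}{1612} + \left(-20 + 0\right)\right) \sqrt{-29} = \left(- \frac{17085}{1612} - 20\right) i \sqrt{29} = - \frac{49325 i \sqrt{29}}{1612}$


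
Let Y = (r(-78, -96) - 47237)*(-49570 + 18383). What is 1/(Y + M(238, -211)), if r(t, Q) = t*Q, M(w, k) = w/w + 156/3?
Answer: 1/1239652116 ≈ 8.0668e-10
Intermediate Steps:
M(w, k) = 53 (M(w, k) = 1 + 156*(1/3) = 1 + 52 = 53)
r(t, Q) = Q*t
Y = 1239652063 (Y = (-96*(-78) - 47237)*(-49570 + 18383) = (7488 - 47237)*(-31187) = -39749*(-31187) = 1239652063)
1/(Y + M(238, -211)) = 1/(1239652063 + 53) = 1/1239652116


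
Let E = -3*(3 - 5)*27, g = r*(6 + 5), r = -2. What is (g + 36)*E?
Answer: 2268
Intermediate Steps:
g = -22 (g = -2*(6 + 5) = -2*11 = -22)
E = 162 (E = -3*(-2)*27 = 6*27 = 162)
(g + 36)*E = (-22 + 36)*162 = 14*162 = 2268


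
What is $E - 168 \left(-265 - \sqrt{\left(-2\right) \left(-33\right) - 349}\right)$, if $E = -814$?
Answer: $43706 + 168 i \sqrt{283} \approx 43706.0 + 2826.2 i$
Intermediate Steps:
$E - 168 \left(-265 - \sqrt{\left(-2\right) \left(-33\right) - 349}\right) = -814 - 168 \left(-265 - \sqrt{\left(-2\right) \left(-33\right) - 349}\right) = -814 - 168 \left(-265 - \sqrt{66 - 349}\right) = -814 - 168 \left(-265 - \sqrt{-283}\right) = -814 - 168 \left(-265 - i \sqrt{283}\right) = -814 + \left(44520 + 168 i \sqrt{283}\right) = 43706 + 168 i \sqrt{283}$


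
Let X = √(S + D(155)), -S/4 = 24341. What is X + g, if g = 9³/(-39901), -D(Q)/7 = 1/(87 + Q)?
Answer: -729/39901 + I*√47124190/22 ≈ -0.01827 + 312.03*I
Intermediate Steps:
D(Q) = -7/(87 + Q)
S = -97364 (S = -4*24341 = -97364)
g = -729/39901 (g = 729*(-1/39901) = -729/39901 ≈ -0.018270)
X = I*√47124190/22 (X = √(-97364 - 7/(87 + 155)) = √(-97364 - 7/242) = √(-23562095/242) = I*√47124190/22 ≈ 312.03*I)
X + g = I*√47124190/22 - 729/39901 = -729/39901 + I*√47124190/22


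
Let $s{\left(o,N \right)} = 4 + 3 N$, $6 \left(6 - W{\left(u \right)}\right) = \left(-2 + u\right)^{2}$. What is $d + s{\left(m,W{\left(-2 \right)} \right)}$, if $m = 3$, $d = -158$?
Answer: $-144$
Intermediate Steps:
$W{\left(u \right)} = 6 - \frac{\left(-2 + u\right)^{2}}{6}$
$d + s{\left(m,W{\left(-2 \right)} \right)} = -158 + \left(4 + 3 \left(6 - \frac{\left(-2 - 2\right)^{2}}{6}\right)\right) = -158 + \left(4 + 3 \left(6 - \frac{\left(-4\right)^{2}}{6}\right)\right) = -158 + \left(4 + 3 \left(6 - \frac{8}{3}\right)\right) = -158 + \left(4 + 3 \cdot \frac{10}{3}\right) = -158 + \left(4 + 10\right) = -158 + 14 = -144$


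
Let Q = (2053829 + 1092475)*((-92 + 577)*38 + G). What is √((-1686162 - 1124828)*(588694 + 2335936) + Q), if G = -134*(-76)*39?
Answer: 2*I*√1728370715869 ≈ 2.6294e+6*I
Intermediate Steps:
G = 397176 (G = 10184*39 = 397176)
Q = 1307622820224 (Q = (2053829 + 1092475)*((-92 + 577)*38 + 397176) = 3146304*(485*38 + 397176) = 3146304*(18430 + 397176) = 3146304*415606 = 1307622820224)
√((-1686162 - 1124828)*(588694 + 2335936) + Q) = √((-1686162 - 1124828)*(588694 + 2335936) + 1307622820224) = √(-2810990*2924630 + 1307622820224) = √(-8221105683700 + 1307622820224) = √(-6913482863476) = 2*I*√1728370715869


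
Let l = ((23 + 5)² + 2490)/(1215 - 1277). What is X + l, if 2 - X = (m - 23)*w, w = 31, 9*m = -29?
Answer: 212621/279 ≈ 762.08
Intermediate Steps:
m = -29/9 (m = (⅑)*(-29) = -29/9 ≈ -3.2222)
l = -1637/31 (l = (28² + 2490)/(-62) = (784 + 2490)*(-1/62) = 3274*(-1/62) = -1637/31 ≈ -52.806)
X = 7334/9 (X = 2 - (-29/9 - 23)*31 = 2 - (-236)*31/9 = 2 - 1*(-7316/9) = 2 + 7316/9 = 7334/9 ≈ 814.89)
X + l = 7334/9 - 1637/31 = 212621/279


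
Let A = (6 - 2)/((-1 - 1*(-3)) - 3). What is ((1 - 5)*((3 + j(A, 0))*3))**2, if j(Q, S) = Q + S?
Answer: 144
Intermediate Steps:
A = -4 (A = 4/((-1 + 3) - 3) = 4/(2 - 3) = 4/(-1) = 4*(-1) = -4)
((1 - 5)*((3 + j(A, 0))*3))**2 = ((1 - 5)*((3 + (-4 + 0))*3))**2 = (-4*(3 - 4)*3)**2 = (-(-4)*3)**2 = (-4*(-3))**2 = 12**2 = 144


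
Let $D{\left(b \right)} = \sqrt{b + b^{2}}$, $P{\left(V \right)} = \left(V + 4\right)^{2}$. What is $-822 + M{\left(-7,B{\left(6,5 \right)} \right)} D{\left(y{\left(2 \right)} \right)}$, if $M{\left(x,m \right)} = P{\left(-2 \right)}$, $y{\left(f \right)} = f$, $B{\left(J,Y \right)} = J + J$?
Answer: $-822 + 4 \sqrt{6} \approx -812.2$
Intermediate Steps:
$B{\left(J,Y \right)} = 2 J$
$P{\left(V \right)} = \left(4 + V\right)^{2}$
$M{\left(x,m \right)} = 4$ ($M{\left(x,m \right)} = \left(4 - 2\right)^{2} = 2^{2} = 4$)
$-822 + M{\left(-7,B{\left(6,5 \right)} \right)} D{\left(y{\left(2 \right)} \right)} = -822 + 4 \sqrt{2 \left(1 + 2\right)} = -822 + 4 \sqrt{2 \cdot 3} = -822 + 4 \sqrt{6}$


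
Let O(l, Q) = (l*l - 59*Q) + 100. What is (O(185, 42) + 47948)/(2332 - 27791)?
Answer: -79795/25459 ≈ -3.1343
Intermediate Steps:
O(l, Q) = 100 + l² - 59*Q (O(l, Q) = (l² - 59*Q) + 100 = 100 + l² - 59*Q)
(O(185, 42) + 47948)/(2332 - 27791) = ((100 + 185² - 59*42) + 47948)/(2332 - 27791) = ((100 + 34225 - 2478) + 47948)/(-25459) = (31847 + 47948)*(-1/25459) = 79795*(-1/25459) = -79795/25459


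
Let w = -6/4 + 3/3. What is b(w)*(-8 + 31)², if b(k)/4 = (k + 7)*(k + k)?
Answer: -13754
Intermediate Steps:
w = -½ (w = -6*¼ + 3*(⅓) = -3/2 + 1 = -½ ≈ -0.50000)
b(k) = 8*k*(7 + k) (b(k) = 4*((k + 7)*(k + k)) = 4*((7 + k)*(2*k)) = 4*(2*k*(7 + k)) = 8*k*(7 + k))
b(w)*(-8 + 31)² = (8*(-½)*(7 - ½))*(-8 + 31)² = (8*(-½)*(13/2))*23² = -26*529 = -13754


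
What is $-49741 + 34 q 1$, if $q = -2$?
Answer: $-49809$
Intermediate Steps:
$-49741 + 34 q 1 = -49741 + 34 \left(-2\right) 1 = -49741 - 68 = -49809$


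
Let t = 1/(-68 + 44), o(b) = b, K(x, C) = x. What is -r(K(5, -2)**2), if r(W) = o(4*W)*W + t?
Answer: -59999/24 ≈ -2500.0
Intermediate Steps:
t = -1/24 (t = 1/(-24) = -1/24 ≈ -0.041667)
r(W) = -1/24 + 4*W**2 (r(W) = (4*W)*W - 1/24 = 4*W**2 - 1/24 = -1/24 + 4*W**2)
-r(K(5, -2)**2) = -(-1/24 + 4*(5**2)**2) = -(-1/24 + 4*25**2) = -(-1/24 + 4*625) = -(-1/24 + 2500) = -1*59999/24 = -59999/24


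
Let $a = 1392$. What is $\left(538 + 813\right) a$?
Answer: $1880592$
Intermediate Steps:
$\left(538 + 813\right) a = \left(538 + 813\right) 1392 = 1351 \cdot 1392 = 1880592$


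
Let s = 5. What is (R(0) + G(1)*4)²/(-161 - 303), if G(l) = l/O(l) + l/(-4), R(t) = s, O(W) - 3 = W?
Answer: -25/464 ≈ -0.053879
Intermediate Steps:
O(W) = 3 + W
R(t) = 5
G(l) = -l/4 + l/(3 + l) (G(l) = l/(3 + l) + l/(-4) = l/(3 + l) + l*(-¼) = l/(3 + l) - l/4 = -l/4 + l/(3 + l))
(R(0) + G(1)*4)²/(-161 - 303) = (5 + ((¼)*1*(1 - 1*1)/(3 + 1))*4)²/(-161 - 303) = (5 + ((¼)*1*(1 - 1)/4)*4)²/(-464) = -(5 + ((¼)*1*(¼)*0)*4)²/464 = -(5 + 0*4)²/464 = -(5 + 0)²/464 = -1/464*5² = -1/464*25 = -25/464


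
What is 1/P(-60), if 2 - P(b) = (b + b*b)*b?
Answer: 1/212402 ≈ 4.7081e-6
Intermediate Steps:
P(b) = 2 - b*(b + b**2) (P(b) = 2 - (b + b*b)*b = 2 - (b + b**2)*b = 2 - b*(b + b**2))
1/P(-60) = 1/(2 - 1*(-60)**2 - 1*(-60)**3) = 1/(2 - 1*3600 - 1*(-216000)) = 1/(2 - 3600 + 216000) = 1/212402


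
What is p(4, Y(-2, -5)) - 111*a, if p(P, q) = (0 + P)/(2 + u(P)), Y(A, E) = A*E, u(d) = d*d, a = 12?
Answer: -11986/9 ≈ -1331.8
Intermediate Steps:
u(d) = d²
p(P, q) = P/(2 + P²) (p(P, q) = (0 + P)/(2 + P²) = P/(2 + P²))
p(4, Y(-2, -5)) - 111*a = 4/(2 + 4²) - 111*12 = 4/(2 + 16) - 1332 = 4/18 - 1332 = 4*(1/18) - 1332 = 2/9 - 1332 = -11986/9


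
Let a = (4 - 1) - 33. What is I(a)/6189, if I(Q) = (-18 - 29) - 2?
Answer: -49/6189 ≈ -0.0079173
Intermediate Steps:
a = -30 (a = 3 - 33 = -30)
I(Q) = -49 (I(Q) = -47 - 2 = -49)
I(a)/6189 = -49/6189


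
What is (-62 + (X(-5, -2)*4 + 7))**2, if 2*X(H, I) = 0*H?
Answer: 3025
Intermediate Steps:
X(H, I) = 0 (X(H, I) = (0*H)/2 = (1/2)*0 = 0)
(-62 + (X(-5, -2)*4 + 7))**2 = (-62 + (0*4 + 7))**2 = (-62 + (0 + 7))**2 = (-62 + 7)**2 = (-55)**2 = 3025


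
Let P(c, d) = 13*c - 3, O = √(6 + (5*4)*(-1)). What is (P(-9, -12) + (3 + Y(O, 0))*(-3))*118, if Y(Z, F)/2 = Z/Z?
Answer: -15930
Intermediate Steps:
O = I*√14 (O = √(6 + 20*(-1)) = √(6 - 20) = √(-14) = I*√14 ≈ 3.7417*I)
Y(Z, F) = 2 (Y(Z, F) = 2*(Z/Z) = 2*1 = 2)
P(c, d) = -3 + 13*c
(P(-9, -12) + (3 + Y(O, 0))*(-3))*118 = ((-3 + 13*(-9)) + (3 + 2)*(-3))*118 = ((-3 - 117) + 5*(-3))*118 = (-120 - 15)*118 = -135*118 = -15930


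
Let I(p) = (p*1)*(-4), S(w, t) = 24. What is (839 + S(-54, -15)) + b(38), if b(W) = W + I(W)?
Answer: 749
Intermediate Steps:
I(p) = -4*p (I(p) = p*(-4) = -4*p)
b(W) = -3*W (b(W) = W - 4*W = -3*W)
(839 + S(-54, -15)) + b(38) = (839 + 24) - 3*38 = 863 - 114 = 749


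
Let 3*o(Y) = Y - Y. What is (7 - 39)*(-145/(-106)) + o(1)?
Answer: -2320/53 ≈ -43.774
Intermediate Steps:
o(Y) = 0 (o(Y) = (Y - Y)/3 = (⅓)*0 = 0)
(7 - 39)*(-145/(-106)) + o(1) = (7 - 39)*(-145/(-106)) + 0 = -(-4640)*(-1)/106 + 0 = -32*145/106 + 0 = -2320/53 + 0 = -2320/53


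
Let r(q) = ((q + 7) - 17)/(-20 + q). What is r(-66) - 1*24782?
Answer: -1065588/43 ≈ -24781.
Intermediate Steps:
r(q) = (-10 + q)/(-20 + q) (r(q) = ((7 + q) - 17)/(-20 + q) = (-10 + q)/(-20 + q))
r(-66) - 1*24782 = (-10 - 66)/(-20 - 66) - 1*24782 = -76/(-86) - 24782 = -1/86*(-76) - 24782 = 38/43 - 24782 = -1065588/43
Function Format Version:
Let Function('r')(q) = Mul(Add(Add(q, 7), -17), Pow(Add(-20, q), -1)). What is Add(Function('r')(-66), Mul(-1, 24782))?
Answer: Rational(-1065588, 43) ≈ -24781.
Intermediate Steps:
Function('r')(q) = Mul(Pow(Add(-20, q), -1), Add(-10, q)) (Function('r')(q) = Mul(Add(Add(7, q), -17), Pow(Add(-20, q), -1)) = Mul(Add(-10, q), Pow(Add(-20, q), -1)) = Mul(Pow(Add(-20, q), -1), Add(-10, q)))
Add(Function('r')(-66), Mul(-1, 24782)) = Add(Mul(Pow(Add(-20, -66), -1), Add(-10, -66)), Mul(-1, 24782)) = Add(Mul(Pow(-86, -1), -76), -24782) = Add(Mul(Rational(-1, 86), -76), -24782) = Add(Rational(38, 43), -24782) = Rational(-1065588, 43)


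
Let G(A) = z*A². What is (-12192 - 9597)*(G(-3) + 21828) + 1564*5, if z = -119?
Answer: -452266453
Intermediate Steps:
G(A) = -119*A²
(-12192 - 9597)*(G(-3) + 21828) + 1564*5 = (-12192 - 9597)*(-119*(-3)² + 21828) + 1564*5 = -21789*(-119*9 + 21828) + 7820 = -21789*(-1071 + 21828) + 7820 = -21789*20757 + 7820 = -452274273 + 7820 = -452266453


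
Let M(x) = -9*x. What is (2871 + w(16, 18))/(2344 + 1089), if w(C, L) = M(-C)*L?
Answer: 5463/3433 ≈ 1.5913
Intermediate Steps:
M(x) = -9*x
w(C, L) = 9*C*L (w(C, L) = (-(-9)*C)*L = (9*C)*L = 9*C*L)
(2871 + w(16, 18))/(2344 + 1089) = (2871 + 9*16*18)/(2344 + 1089) = (2871 + 2592)/3433 = 5463*(1/3433) = 5463/3433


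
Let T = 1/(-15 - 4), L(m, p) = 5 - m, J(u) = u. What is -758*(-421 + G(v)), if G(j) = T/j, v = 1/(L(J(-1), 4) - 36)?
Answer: 6040502/19 ≈ 3.1792e+5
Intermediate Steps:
T = -1/19 (T = 1/(-19) = -1/19 ≈ -0.052632)
v = -1/30 (v = 1/((5 - 1*(-1)) - 36) = 1/((5 + 1) - 36) = 1/(6 - 36) = 1/(-30) = -1/30 ≈ -0.033333)
G(j) = -1/(19*j)
-758*(-421 + G(v)) = -758*(-421 - 1/(19*(-1/30))) = -758*(-421 - 1/19*(-30)) = -758*(-421 + 30/19) = -758*(-7969/19) = 6040502/19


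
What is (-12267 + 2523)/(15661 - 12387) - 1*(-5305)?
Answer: 8679413/1637 ≈ 5302.0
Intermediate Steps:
(-12267 + 2523)/(15661 - 12387) - 1*(-5305) = -9744/3274 + 5305 = -9744*1/3274 + 5305 = -4872/1637 + 5305 = 8679413/1637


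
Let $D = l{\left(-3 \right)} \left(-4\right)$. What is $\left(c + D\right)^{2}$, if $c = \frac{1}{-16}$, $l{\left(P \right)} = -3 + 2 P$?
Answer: $\frac{330625}{256} \approx 1291.5$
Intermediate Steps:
$c = - \frac{1}{16} \approx -0.0625$
$D = 36$ ($D = \left(-3 + 2 \left(-3\right)\right) \left(-4\right) = \left(-3 - 6\right) \left(-4\right) = \left(-9\right) \left(-4\right) = 36$)
$\left(c + D\right)^{2} = \left(- \frac{1}{16} + 36\right)^{2} = \left(\frac{575}{16}\right)^{2} = \frac{330625}{256}$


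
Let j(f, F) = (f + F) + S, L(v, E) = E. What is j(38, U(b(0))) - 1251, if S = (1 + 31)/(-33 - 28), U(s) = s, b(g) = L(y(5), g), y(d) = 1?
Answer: -74025/61 ≈ -1213.5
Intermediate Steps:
b(g) = g
S = -32/61 (S = 32/(-61) = 32*(-1/61) = -32/61 ≈ -0.52459)
j(f, F) = -32/61 + F + f (j(f, F) = (f + F) - 32/61 = (F + f) - 32/61 = -32/61 + F + f)
j(38, U(b(0))) - 1251 = (-32/61 + 0 + 38) - 1251 = 2286/61 - 1251 = -74025/61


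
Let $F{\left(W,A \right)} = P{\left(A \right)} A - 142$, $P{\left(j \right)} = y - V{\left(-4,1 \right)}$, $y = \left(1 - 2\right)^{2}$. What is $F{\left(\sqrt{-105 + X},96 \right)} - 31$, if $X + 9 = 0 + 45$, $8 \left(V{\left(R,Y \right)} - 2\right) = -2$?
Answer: $-245$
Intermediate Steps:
$V{\left(R,Y \right)} = \frac{7}{4}$ ($V{\left(R,Y \right)} = 2 + \frac{1}{8} \left(-2\right) = 2 - \frac{1}{4} = \frac{7}{4}$)
$y = 1$ ($y = \left(-1\right)^{2} = 1$)
$X = 36$ ($X = -9 + \left(0 + 45\right) = -9 + 45 = 36$)
$P{\left(j \right)} = - \frac{3}{4}$ ($P{\left(j \right)} = 1 - \frac{7}{4} = - \frac{3}{4}$)
$F{\left(W,A \right)} = -142 - \frac{3 A}{4}$ ($F{\left(W,A \right)} = - \frac{3 A}{4} - 142 = -142 - \frac{3 A}{4}$)
$F{\left(\sqrt{-105 + X},96 \right)} - 31 = \left(-142 - 72\right) - 31 = -214 - 31 = -245$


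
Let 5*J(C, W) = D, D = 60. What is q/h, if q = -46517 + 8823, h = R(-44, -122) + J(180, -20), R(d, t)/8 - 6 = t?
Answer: 18847/458 ≈ 41.151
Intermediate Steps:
J(C, W) = 12 (J(C, W) = (1/5)*60 = 12)
R(d, t) = 48 + 8*t
h = -916 (h = (48 + 8*(-122)) + 12 = (48 - 976) + 12 = -928 + 12 = -916)
q = -37694
q/h = -37694/(-916) = -37694*(-1/916) = 18847/458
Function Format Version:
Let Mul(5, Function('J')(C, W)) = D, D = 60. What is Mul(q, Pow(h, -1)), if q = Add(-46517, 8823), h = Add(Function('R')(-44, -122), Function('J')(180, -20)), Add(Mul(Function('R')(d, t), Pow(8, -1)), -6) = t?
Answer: Rational(18847, 458) ≈ 41.151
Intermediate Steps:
Function('J')(C, W) = 12 (Function('J')(C, W) = Mul(Rational(1, 5), 60) = 12)
Function('R')(d, t) = Add(48, Mul(8, t))
h = -916 (h = Add(Add(48, Mul(8, -122)), 12) = Add(Add(48, -976), 12) = Add(-928, 12) = -916)
q = -37694
Mul(q, Pow(h, -1)) = Mul(-37694, Pow(-916, -1)) = Mul(-37694, Rational(-1, 916)) = Rational(18847, 458)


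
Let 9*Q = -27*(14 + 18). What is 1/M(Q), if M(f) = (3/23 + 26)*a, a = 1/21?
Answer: 483/601 ≈ 0.80366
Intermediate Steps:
Q = -96 (Q = (-27*(14 + 18))/9 = (-27*32)/9 = (1/9)*(-864) = -96)
a = 1/21 ≈ 0.047619
M(f) = 601/483 (M(f) = (3/23 + 26)*(1/21) = (601/23)*(1/21) = 601/483)
1/M(Q) = 1/(601/483) = 483/601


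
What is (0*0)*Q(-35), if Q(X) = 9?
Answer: 0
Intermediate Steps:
(0*0)*Q(-35) = (0*0)*9 = 0*9 = 0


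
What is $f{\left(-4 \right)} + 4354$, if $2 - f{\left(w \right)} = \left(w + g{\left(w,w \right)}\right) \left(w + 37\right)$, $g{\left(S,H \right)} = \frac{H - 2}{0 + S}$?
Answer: $\frac{8877}{2} \approx 4438.5$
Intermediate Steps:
$g{\left(S,H \right)} = \frac{-2 + H}{S}$
$f{\left(w \right)} = 2 - \left(37 + w\right) \left(w + \frac{-2 + w}{w}\right)$ ($f{\left(w \right)} = 2 - \left(w + \frac{-2 + w}{w}\right) \left(w + 37\right) = 2 - \left(w + \frac{-2 + w}{w}\right) \left(37 + w\right) = 2 - \left(37 + w\right) \left(w + \frac{-2 + w}{w}\right)$)
$f{\left(-4 \right)} + 4354 = \left(-33 - \left(-4\right)^{2} - -152 + \frac{74}{-4}\right) + 4354 = \left(-33 - 16 + 152 + 74 \left(- \frac{1}{4}\right)\right) + 4354 = \left(-33 - 16 + 152 - \frac{37}{2}\right) + 4354 = \frac{169}{2} + 4354 = \frac{8877}{2}$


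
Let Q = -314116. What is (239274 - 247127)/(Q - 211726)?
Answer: 7853/525842 ≈ 0.014934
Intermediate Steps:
(239274 - 247127)/(Q - 211726) = (239274 - 247127)/(-314116 - 211726) = -7853/(-525842) = -7853*(-1/525842) = 7853/525842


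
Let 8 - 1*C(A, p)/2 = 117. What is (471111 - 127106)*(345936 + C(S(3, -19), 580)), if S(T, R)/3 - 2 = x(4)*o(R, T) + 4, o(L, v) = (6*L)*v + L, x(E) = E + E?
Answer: 118928720590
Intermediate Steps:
x(E) = 2*E
o(L, v) = L + 6*L*v (o(L, v) = 6*L*v + L = L + 6*L*v)
S(T, R) = 18 + 24*R*(1 + 6*T) (S(T, R) = 6 + 3*((2*4)*(R*(1 + 6*T)) + 4) = 6 + 3*(8*(R*(1 + 6*T)) + 4) = 6 + 3*(8*R*(1 + 6*T) + 4) = 6 + 3*(4 + 8*R*(1 + 6*T)) = 6 + (12 + 24*R*(1 + 6*T)) = 18 + 24*R*(1 + 6*T))
C(A, p) = -218 (C(A, p) = 16 - 2*117 = 16 - 234 = -218)
(471111 - 127106)*(345936 + C(S(3, -19), 580)) = (471111 - 127106)*(345936 - 218) = 344005*345718 = 118928720590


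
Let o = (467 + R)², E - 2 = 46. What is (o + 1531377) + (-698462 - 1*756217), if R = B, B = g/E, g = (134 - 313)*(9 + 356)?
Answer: 2018752753/2304 ≈ 8.7620e+5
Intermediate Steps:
E = 48 (E = 2 + 46 = 48)
g = -65335 (g = -179*365 = -65335)
B = -65335/48 ≈ -1361.1
R = -65335/48 ≈ -1361.1
o = 1842040561/2304 (o = (467 - 65335/48)² = (-42919/48)² = 1842040561/2304 ≈ 7.9950e+5)
(o + 1531377) + (-698462 - 1*756217) = (1842040561/2304 + 1531377) + (-698462 - 1*756217) = 5370333169/2304 + (-698462 - 756217) = 5370333169/2304 - 1454679 = 2018752753/2304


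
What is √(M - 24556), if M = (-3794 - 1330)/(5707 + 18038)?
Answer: 4*I*√96148673495/7915 ≈ 156.7*I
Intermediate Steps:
M = -1708/7915 (M = -5124/23745 = -5124*1/23745 = -1708/7915 ≈ -0.21579)
√(M - 24556) = √(-1708/7915 - 24556) = √(-194362448/7915) = 4*I*√96148673495/7915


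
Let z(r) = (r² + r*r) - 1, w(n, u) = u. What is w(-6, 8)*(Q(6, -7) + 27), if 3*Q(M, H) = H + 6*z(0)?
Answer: 544/3 ≈ 181.33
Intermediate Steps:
z(r) = -1 + 2*r² (z(r) = (r² + r²) - 1 = 2*r² - 1 = -1 + 2*r²)
Q(M, H) = -2 + H/3 (Q(M, H) = (H + 6*(-1 + 2*0²))/3 = (H + 6*(-1 + 2*0))/3 = (H + 6*(-1 + 0))/3 = (H + 6*(-1))/3 = (H - 6)/3 = (-6 + H)/3 = -2 + H/3)
w(-6, 8)*(Q(6, -7) + 27) = 8*((-2 + (⅓)*(-7)) + 27) = 8*((-2 - 7/3) + 27) = 8*(-13/3 + 27) = 8*(68/3) = 544/3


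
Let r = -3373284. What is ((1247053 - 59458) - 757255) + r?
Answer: -2942944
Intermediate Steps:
((1247053 - 59458) - 757255) + r = ((1247053 - 59458) - 757255) - 3373284 = (1187595 - 757255) - 3373284 = 430340 - 3373284 = -2942944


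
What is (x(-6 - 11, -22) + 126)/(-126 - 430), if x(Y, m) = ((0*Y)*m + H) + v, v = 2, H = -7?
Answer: -121/556 ≈ -0.21763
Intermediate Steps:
x(Y, m) = -5 (x(Y, m) = ((0*Y)*m - 7) + 2 = (0*m - 7) + 2 = (0 - 7) + 2 = -7 + 2 = -5)
(x(-6 - 11, -22) + 126)/(-126 - 430) = (-5 + 126)/(-126 - 430) = 121/(-556) = 121*(-1/556) = -121/556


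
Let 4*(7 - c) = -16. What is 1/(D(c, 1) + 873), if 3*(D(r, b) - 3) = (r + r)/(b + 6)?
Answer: 21/18418 ≈ 0.0011402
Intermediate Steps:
c = 11 (c = 7 - 1/4*(-16) = 7 + 4 = 11)
D(r, b) = 3 + 2*r/(3*(6 + b)) (D(r, b) = 3 + ((r + r)/(b + 6))/3 = 3 + ((2*r)/(6 + b))/3 = 3 + (2*r/(6 + b))/3 = 3 + 2*r/(3*(6 + b)))
1/(D(c, 1) + 873) = 1/((54 + 2*11 + 9*1)/(3*(6 + 1)) + 873) = 1/((1/3)*(54 + 22 + 9)/7 + 873) = 1/((1/3)*(1/7)*85 + 873) = 1/(85/21 + 873) = 1/(18418/21) = 21/18418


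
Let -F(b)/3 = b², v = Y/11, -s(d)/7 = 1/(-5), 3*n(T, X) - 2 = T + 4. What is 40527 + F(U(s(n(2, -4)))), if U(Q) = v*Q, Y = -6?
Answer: 122588883/3025 ≈ 40525.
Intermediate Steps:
n(T, X) = 2 + T/3 (n(T, X) = ⅔ + (T + 4)/3 = ⅔ + (4 + T)/3 = ⅔ + (4/3 + T/3) = 2 + T/3)
s(d) = 7/5 (s(d) = -7/(-5) = -7*(-⅕) = 7/5)
v = -6/11 ≈ -0.54545
U(Q) = -6*Q/11
F(b) = -3*b²
40527 + F(U(s(n(2, -4)))) = 40527 - 3*(-6/11*7/5)² = 40527 - 3*(-42/55)² = 40527 - 3*1764/3025 = 40527 - 5292/3025 = 122588883/3025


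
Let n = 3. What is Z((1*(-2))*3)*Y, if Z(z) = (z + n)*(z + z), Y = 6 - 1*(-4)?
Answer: 360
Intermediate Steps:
Y = 10 (Y = 6 + 4 = 10)
Z(z) = 2*z*(3 + z) (Z(z) = (z + 3)*(z + z) = (3 + z)*(2*z) = 2*z*(3 + z))
Z((1*(-2))*3)*Y = (2*((1*(-2))*3)*(3 + (1*(-2))*3))*10 = (2*(-2*3)*(3 - 2*3))*10 = (2*(-6)*(3 - 6))*10 = (2*(-6)*(-3))*10 = 36*10 = 360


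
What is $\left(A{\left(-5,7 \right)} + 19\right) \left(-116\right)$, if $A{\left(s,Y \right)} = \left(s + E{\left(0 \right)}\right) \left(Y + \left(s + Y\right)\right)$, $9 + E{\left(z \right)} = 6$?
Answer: $6148$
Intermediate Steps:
$E{\left(z \right)} = -3$ ($E{\left(z \right)} = -9 + 6 = -3$)
$A{\left(s,Y \right)} = \left(-3 + s\right) \left(s + 2 Y\right)$ ($A{\left(s,Y \right)} = \left(s - 3\right) \left(Y + \left(s + Y\right)\right) = \left(-3 + s\right) \left(Y + \left(Y + s\right)\right) = \left(-3 + s\right) \left(s + 2 Y\right)$)
$\left(A{\left(-5,7 \right)} + 19\right) \left(-116\right) = \left(\left(\left(-5\right)^{2} - 42 - -15 + 2 \cdot 7 \left(-5\right)\right) + 19\right) \left(-116\right) = \left(\left(25 - 42 + 15 - 70\right) + 19\right) \left(-116\right) = \left(-72 + 19\right) \left(-116\right) = \left(-53\right) \left(-116\right) = 6148$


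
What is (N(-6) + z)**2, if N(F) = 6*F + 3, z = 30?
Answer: 9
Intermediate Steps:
N(F) = 3 + 6*F
(N(-6) + z)**2 = ((3 + 6*(-6)) + 30)**2 = ((3 - 36) + 30)**2 = (-33 + 30)**2 = (-3)**2 = 9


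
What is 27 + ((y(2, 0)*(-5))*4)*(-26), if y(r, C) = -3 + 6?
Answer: 1587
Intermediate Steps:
y(r, C) = 3
27 + ((y(2, 0)*(-5))*4)*(-26) = 27 + ((3*(-5))*4)*(-26) = 27 - 15*4*(-26) = 27 - 60*(-26) = 27 + 1560 = 1587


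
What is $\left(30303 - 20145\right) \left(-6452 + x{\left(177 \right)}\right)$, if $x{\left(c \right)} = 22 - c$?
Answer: $-67113906$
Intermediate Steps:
$\left(30303 - 20145\right) \left(-6452 + x{\left(177 \right)}\right) = \left(30303 - 20145\right) \left(-6452 + \left(22 - 177\right)\right) = 10158 \left(-6452 + \left(22 - 177\right)\right) = 10158 \left(-6452 - 155\right) = 10158 \left(-6607\right) = -67113906$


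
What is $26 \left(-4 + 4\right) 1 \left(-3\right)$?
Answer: $0$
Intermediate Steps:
$26 \left(-4 + 4\right) 1 \left(-3\right) = 26 \cdot 0 \cdot 1 \left(-3\right) = 26 \cdot 0 \left(-3\right) = 0 \left(-3\right) = 0$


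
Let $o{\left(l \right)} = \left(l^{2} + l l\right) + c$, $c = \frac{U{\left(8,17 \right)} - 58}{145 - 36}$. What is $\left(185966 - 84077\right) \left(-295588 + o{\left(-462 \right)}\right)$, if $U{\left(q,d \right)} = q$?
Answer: $\frac{1458199706850}{109} \approx 1.3378 \cdot 10^{10}$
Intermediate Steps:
$c = - \frac{50}{109}$ ($c = \frac{8 - 58}{145 - 36} = - \frac{50}{109} \approx -0.45872$)
$o{\left(l \right)} = - \frac{50}{109} + 2 l^{2}$ ($o{\left(l \right)} = \left(l^{2} + l l\right) - \frac{50}{109} = \left(l^{2} + l^{2}\right) - \frac{50}{109} = 2 l^{2} - \frac{50}{109} = - \frac{50}{109} + 2 l^{2}$)
$\left(185966 - 84077\right) \left(-295588 + o{\left(-462 \right)}\right) = \left(185966 - 84077\right) \left(-295588 - \left(\frac{50}{109} - 2 \left(-462\right)^{2}\right)\right) = 101889 \left(-295588 + \left(- \frac{50}{109} + 2 \cdot 213444\right)\right) = 101889 \left(-295588 + \left(- \frac{50}{109} + 426888\right)\right) = 101889 \left(-295588 + \frac{46530742}{109}\right) = 101889 \cdot \frac{14311650}{109} = \frac{1458199706850}{109}$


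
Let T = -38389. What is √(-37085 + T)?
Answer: 3*I*√8386 ≈ 274.73*I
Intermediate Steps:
√(-37085 + T) = √(-37085 - 38389) = √(-75474) = 3*I*√8386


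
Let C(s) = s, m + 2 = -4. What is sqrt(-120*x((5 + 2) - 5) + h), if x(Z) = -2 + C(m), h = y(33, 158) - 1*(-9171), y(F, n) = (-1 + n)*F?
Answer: 4*sqrt(957) ≈ 123.74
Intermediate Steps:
m = -6 (m = -2 - 4 = -6)
y(F, n) = F*(-1 + n)
h = 14352 (h = 33*(-1 + 158) - 1*(-9171) = 33*157 + 9171 = 5181 + 9171 = 14352)
x(Z) = -8 (x(Z) = -2 - 6 = -8)
sqrt(-120*x((5 + 2) - 5) + h) = sqrt(-120*(-8) + 14352) = sqrt(960 + 14352) = sqrt(15312) = 4*sqrt(957)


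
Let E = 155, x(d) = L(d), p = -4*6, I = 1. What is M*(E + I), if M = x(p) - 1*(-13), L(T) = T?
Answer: -1716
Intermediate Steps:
p = -24
x(d) = d
M = -11 (M = -24 - 1*(-13) = -24 + 13 = -11)
M*(E + I) = -11*(155 + 1) = -11*156 = -1716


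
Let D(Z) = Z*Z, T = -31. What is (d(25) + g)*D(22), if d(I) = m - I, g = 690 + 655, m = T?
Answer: 623876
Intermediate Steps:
m = -31
g = 1345
D(Z) = Z²
d(I) = -31 - I
(d(25) + g)*D(22) = ((-31 - 1*25) + 1345)*22² = ((-31 - 25) + 1345)*484 = (-56 + 1345)*484 = 1289*484 = 623876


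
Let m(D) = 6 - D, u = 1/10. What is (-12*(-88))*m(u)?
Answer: 31152/5 ≈ 6230.4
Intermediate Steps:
u = ⅒ ≈ 0.10000
(-12*(-88))*m(u) = (-12*(-88))*(6 - 1*⅒) = 1056*(6 - ⅒) = 1056*(59/10) = 31152/5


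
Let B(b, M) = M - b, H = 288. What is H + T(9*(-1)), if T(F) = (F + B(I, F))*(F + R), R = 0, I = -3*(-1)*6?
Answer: 612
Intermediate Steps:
I = 18 (I = 3*6 = 18)
T(F) = F*(-18 + 2*F) (T(F) = (F + (F - 1*18))*(F + 0) = (F + (F - 18))*F = (F + (-18 + F))*F = (-18 + 2*F)*F = F*(-18 + 2*F))
H + T(9*(-1)) = 288 + 2*(9*(-1))*(-9 + 9*(-1)) = 288 + 2*(-9)*(-9 - 9) = 288 + 2*(-9)*(-18) = 288 + 324 = 612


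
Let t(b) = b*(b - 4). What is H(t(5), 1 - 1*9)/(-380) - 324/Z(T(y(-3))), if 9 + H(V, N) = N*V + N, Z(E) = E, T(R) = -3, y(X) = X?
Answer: 2163/20 ≈ 108.15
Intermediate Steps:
t(b) = b*(-4 + b)
H(V, N) = -9 + N + N*V (H(V, N) = -9 + (N*V + N) = -9 + (N + N*V) = -9 + N + N*V)
H(t(5), 1 - 1*9)/(-380) - 324/Z(T(y(-3))) = (-9 + (1 - 1*9) + (1 - 1*9)*(5*(-4 + 5)))/(-380) - 324/(-3) = (-9 + (1 - 9) + (1 - 9)*(5*1))*(-1/380) - 324*(-1/3) = (-9 - 8 - 8*5)*(-1/380) + 108 = (-9 - 8 - 40)*(-1/380) + 108 = -57*(-1/380) + 108 = 3/20 + 108 = 2163/20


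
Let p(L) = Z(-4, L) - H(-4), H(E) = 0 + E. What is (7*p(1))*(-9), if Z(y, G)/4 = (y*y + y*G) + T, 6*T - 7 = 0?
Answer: -3570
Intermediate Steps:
T = 7/6 (T = 7/6 + (⅙)*0 = 7/6 + 0 = 7/6 ≈ 1.1667)
H(E) = E
Z(y, G) = 14/3 + 4*y² + 4*G*y (Z(y, G) = 4*((y*y + y*G) + 7/6) = 4*((y² + G*y) + 7/6) = 4*(7/6 + y² + G*y) = 14/3 + 4*y² + 4*G*y)
p(L) = 218/3 - 16*L (p(L) = (14/3 + 4*(-4)² + 4*L*(-4)) - 1*(-4) = (14/3 + 4*16 - 16*L) + 4 = (14/3 + 64 - 16*L) + 4 = (206/3 - 16*L) + 4 = 218/3 - 16*L)
(7*p(1))*(-9) = (7*(218/3 - 16*1))*(-9) = (7*(218/3 - 16))*(-9) = (7*(170/3))*(-9) = (1190/3)*(-9) = -3570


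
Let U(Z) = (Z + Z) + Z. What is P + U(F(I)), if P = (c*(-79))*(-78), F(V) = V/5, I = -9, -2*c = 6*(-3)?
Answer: 277263/5 ≈ 55453.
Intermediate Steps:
c = 9 (c = -3*(-3) = -½*(-18) = 9)
F(V) = V/5 (F(V) = V*(⅕) = V/5)
U(Z) = 3*Z (U(Z) = 2*Z + Z = 3*Z)
P = 55458 (P = (9*(-79))*(-78) = -711*(-78) = 55458)
P + U(F(I)) = 55458 + 3*((⅕)*(-9)) = 55458 + 3*(-9/5) = 55458 - 27/5 = 277263/5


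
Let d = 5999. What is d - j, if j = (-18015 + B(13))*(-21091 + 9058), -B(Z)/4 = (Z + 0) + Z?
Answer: -218019928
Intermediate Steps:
B(Z) = -8*Z (B(Z) = -4*((Z + 0) + Z) = -4*(Z + Z) = -8*Z)
j = 218025927 (j = (-18015 - 8*13)*(-21091 + 9058) = (-18015 - 104)*(-12033) = -18119*(-12033) = 218025927)
d - j = 5999 - 1*218025927 = 5999 - 218025927 = -218019928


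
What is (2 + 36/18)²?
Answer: 16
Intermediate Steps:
(2 + 36/18)² = (2 + 36*(1/18))² = (2 + 2)² = 4² = 16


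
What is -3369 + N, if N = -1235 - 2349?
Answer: -6953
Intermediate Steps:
N = -3584
-3369 + N = -3369 - 3584 = -6953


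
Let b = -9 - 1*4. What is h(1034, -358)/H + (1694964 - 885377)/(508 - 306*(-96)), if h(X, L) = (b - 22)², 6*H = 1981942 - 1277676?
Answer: 285192122771/10523142572 ≈ 27.101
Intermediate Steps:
b = -13 (b = -9 - 4 = -13)
H = 352133/3 (H = (1981942 - 1277676)/6 = (⅙)*704266 = 352133/3 ≈ 1.1738e+5)
h(X, L) = 1225 (h(X, L) = (-13 - 22)² = (-35)² = 1225)
h(1034, -358)/H + (1694964 - 885377)/(508 - 306*(-96)) = 1225/(352133/3) + (1694964 - 885377)/(508 - 306*(-96)) = 1225*(3/352133) + 809587/(508 + 29376) = 3675/352133 + 809587/29884 = 285192122771/10523142572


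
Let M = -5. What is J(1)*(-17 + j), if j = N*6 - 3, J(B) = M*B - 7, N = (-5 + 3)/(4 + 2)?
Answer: 264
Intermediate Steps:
N = -⅓ (N = -2/6 = -2*⅙ = -⅓ ≈ -0.33333)
J(B) = -7 - 5*B (J(B) = -5*B - 7 = -7 - 5*B)
j = -5 (j = -⅓*6 - 3 = -2 - 3 = -5)
J(1)*(-17 + j) = (-7 - 5*1)*(-17 - 5) = (-7 - 5)*(-22) = -12*(-22) = 264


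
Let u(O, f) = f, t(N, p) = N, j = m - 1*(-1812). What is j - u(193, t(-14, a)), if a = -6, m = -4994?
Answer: -3168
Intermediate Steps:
j = -3182 (j = -4994 - 1*(-1812) = -4994 + 1812 = -3182)
j - u(193, t(-14, a)) = -3182 - 1*(-14) = -3182 + 14 = -3168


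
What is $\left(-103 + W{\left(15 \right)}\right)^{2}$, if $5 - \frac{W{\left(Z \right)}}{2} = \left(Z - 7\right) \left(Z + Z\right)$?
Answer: $328329$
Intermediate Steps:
$W{\left(Z \right)} = 10 - 4 Z \left(-7 + Z\right)$ ($W{\left(Z \right)} = 10 - 2 \left(Z - 7\right) \left(Z + Z\right) = 10 - 2 \left(-7 + Z\right) 2 Z = 10 - 2 \cdot 2 Z \left(-7 + Z\right) = 10 - 4 Z \left(-7 + Z\right)$)
$\left(-103 + W{\left(15 \right)}\right)^{2} = \left(-103 + \left(10 - 4 \cdot 15^{2} + 28 \cdot 15\right)\right)^{2} = \left(-103 + \left(10 - 900 + 420\right)\right)^{2} = \left(-103 - 470\right)^{2} = \left(-573\right)^{2} = 328329$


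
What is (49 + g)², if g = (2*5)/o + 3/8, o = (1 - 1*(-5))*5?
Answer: 1423249/576 ≈ 2470.9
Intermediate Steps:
o = 30 (o = (1 + 5)*5 = 6*5 = 30)
g = 17/24 (g = (2*5)/30 + 3/8 = 10*(1/30) + 3*(⅛) = ⅓ + 3/8 = 17/24 ≈ 0.70833)
(49 + g)² = (49 + 17/24)² = (1193/24)² = 1423249/576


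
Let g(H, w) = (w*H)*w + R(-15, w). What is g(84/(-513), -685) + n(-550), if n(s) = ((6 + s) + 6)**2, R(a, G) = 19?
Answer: 36359873/171 ≈ 2.1263e+5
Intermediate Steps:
n(s) = (12 + s)**2
g(H, w) = 19 + H*w**2 (g(H, w) = (w*H)*w + 19 = (H*w)*w + 19 = H*w**2 + 19 = 19 + H*w**2)
g(84/(-513), -685) + n(-550) = (19 + (84/(-513))*(-685)**2) + (12 - 550)**2 = (19 + (84*(-1/513))*469225) + (-538)**2 = (19 - 28/171*469225) + 289444 = (19 - 13138300/171) + 289444 = -13135051/171 + 289444 = 36359873/171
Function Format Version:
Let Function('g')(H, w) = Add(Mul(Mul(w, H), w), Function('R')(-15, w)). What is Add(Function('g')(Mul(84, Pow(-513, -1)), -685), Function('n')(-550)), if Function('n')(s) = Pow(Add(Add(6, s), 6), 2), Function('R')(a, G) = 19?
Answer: Rational(36359873, 171) ≈ 2.1263e+5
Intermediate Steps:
Function('n')(s) = Pow(Add(12, s), 2)
Function('g')(H, w) = Add(19, Mul(H, Pow(w, 2))) (Function('g')(H, w) = Add(Mul(Mul(w, H), w), 19) = Add(Mul(Mul(H, w), w), 19) = Add(Mul(H, Pow(w, 2)), 19) = Add(19, Mul(H, Pow(w, 2))))
Add(Function('g')(Mul(84, Pow(-513, -1)), -685), Function('n')(-550)) = Add(Add(19, Mul(Mul(84, Pow(-513, -1)), Pow(-685, 2))), Pow(Add(12, -550), 2)) = Add(Add(19, Mul(Mul(84, Rational(-1, 513)), 469225)), Pow(-538, 2)) = Add(Add(19, Mul(Rational(-28, 171), 469225)), 289444) = Add(Add(19, Rational(-13138300, 171)), 289444) = Add(Rational(-13135051, 171), 289444) = Rational(36359873, 171)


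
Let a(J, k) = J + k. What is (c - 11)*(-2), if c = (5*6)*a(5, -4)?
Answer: -38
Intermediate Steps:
c = 30 (c = (5*6)*(5 - 4) = 30*1 = 30)
(c - 11)*(-2) = (30 - 11)*(-2) = 19*(-2) = -38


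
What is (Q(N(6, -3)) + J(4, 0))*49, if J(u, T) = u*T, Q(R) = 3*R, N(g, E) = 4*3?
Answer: 1764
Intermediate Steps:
N(g, E) = 12
J(u, T) = T*u
(Q(N(6, -3)) + J(4, 0))*49 = (3*12 + 0*4)*49 = (36 + 0)*49 = 36*49 = 1764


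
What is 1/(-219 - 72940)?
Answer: -1/73159 ≈ -1.3669e-5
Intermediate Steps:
1/(-219 - 72940) = 1/(-73159) = -1/73159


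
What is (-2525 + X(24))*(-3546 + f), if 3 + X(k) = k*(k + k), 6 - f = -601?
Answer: 4044064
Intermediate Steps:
f = 607 (f = 6 - 1*(-601) = 6 + 601 = 607)
X(k) = -3 + 2*k**2 (X(k) = -3 + k*(k + k) = -3 + k*(2*k) = -3 + 2*k**2)
(-2525 + X(24))*(-3546 + f) = (-2525 + (-3 + 2*24**2))*(-3546 + 607) = (-2525 + (-3 + 2*576))*(-2939) = (-2525 + (-3 + 1152))*(-2939) = (-2525 + 1149)*(-2939) = -1376*(-2939) = 4044064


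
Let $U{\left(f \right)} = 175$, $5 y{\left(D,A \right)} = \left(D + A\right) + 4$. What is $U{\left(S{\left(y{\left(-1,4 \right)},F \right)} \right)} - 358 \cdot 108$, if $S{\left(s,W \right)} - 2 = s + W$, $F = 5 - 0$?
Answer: $-38489$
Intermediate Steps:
$y{\left(D,A \right)} = \frac{4}{5} + \frac{A}{5} + \frac{D}{5}$ ($y{\left(D,A \right)} = \frac{\left(D + A\right) + 4}{5} = \frac{\left(A + D\right) + 4}{5} = \frac{4 + A + D}{5} = \frac{4}{5} + \frac{A}{5} + \frac{D}{5}$)
$F = 5$ ($F = 5 + 0 = 5$)
$S{\left(s,W \right)} = 2 + W + s$ ($S{\left(s,W \right)} = 2 + \left(s + W\right) = 2 + \left(W + s\right) = 2 + W + s$)
$U{\left(S{\left(y{\left(-1,4 \right)},F \right)} \right)} - 358 \cdot 108 = 175 - 358 \cdot 108 = 175 - 38664 = -38489$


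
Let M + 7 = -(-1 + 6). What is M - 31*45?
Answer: -1407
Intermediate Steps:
M = -12 (M = -7 - (-1 + 6) = -7 - 1*5 = -7 - 5 = -12)
M - 31*45 = -12 - 31*45 = -12 - 1395 = -1407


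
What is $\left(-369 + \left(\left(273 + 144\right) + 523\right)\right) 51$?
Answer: $29121$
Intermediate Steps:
$\left(-369 + \left(\left(273 + 144\right) + 523\right)\right) 51 = \left(-369 + \left(417 + 523\right)\right) 51 = \left(-369 + 940\right) 51 = 571 \cdot 51 = 29121$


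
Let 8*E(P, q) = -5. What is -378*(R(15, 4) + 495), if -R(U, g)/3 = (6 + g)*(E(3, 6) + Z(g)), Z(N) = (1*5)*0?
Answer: -388395/2 ≈ -1.9420e+5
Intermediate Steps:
E(P, q) = -5/8 (E(P, q) = (⅛)*(-5) = -5/8)
Z(N) = 0 (Z(N) = 5*0 = 0)
R(U, g) = 45/4 + 15*g/8 (R(U, g) = -3*(6 + g)*(-5/8 + 0) = -3*(6 + g)*(-5)/8 = -3*(-15/4 - 5*g/8) = 45/4 + 15*g/8)
-378*(R(15, 4) + 495) = -378*((45/4 + (15/8)*4) + 495) = -378*((45/4 + 15/2) + 495) = -378*(75/4 + 495) = -378*2055/4 = -388395/2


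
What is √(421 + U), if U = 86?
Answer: 13*√3 ≈ 22.517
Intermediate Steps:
√(421 + U) = √(421 + 86) = √507 = 13*√3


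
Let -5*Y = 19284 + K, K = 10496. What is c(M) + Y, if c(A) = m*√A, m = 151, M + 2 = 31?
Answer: -5956 + 151*√29 ≈ -5142.8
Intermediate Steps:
Y = -5956 (Y = -(19284 + 10496)/5 = -⅕*29780 = -5956)
M = 29 (M = -2 + 31 = 29)
c(A) = 151*√A
c(M) + Y = 151*√29 - 5956 = -5956 + 151*√29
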